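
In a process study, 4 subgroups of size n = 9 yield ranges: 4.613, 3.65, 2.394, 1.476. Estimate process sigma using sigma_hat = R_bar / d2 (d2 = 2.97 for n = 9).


R_bar = (4.613 + 3.65 + 2.394 + 1.476) / 4
R_bar = 12.133 / 4 = 3.03325
sigma_hat = R_bar / d2 = 3.03325 / 2.97 = 1.0213

1.0213


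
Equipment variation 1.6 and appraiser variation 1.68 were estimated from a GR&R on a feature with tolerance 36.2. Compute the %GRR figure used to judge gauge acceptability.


GRR = sqrt(EV^2 + AV^2) = sqrt(1.6^2 + 1.68^2) = 2.32
%GRR = GRR / tol * 100 = 2.32 / 36.2 * 100
%GRR = 6.4088

6.4088


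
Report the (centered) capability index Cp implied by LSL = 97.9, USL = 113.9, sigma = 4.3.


Cp = (USL - LSL) / (6 * sigma)
= (113.9 - 97.9) / (6 * 4.3)
= 16.0000 / 25.8000
= 0.6202

0.6202


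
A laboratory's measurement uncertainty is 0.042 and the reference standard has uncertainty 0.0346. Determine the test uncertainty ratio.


TUR = u_lab / u_ref
= 0.042 / 0.0346
= 1.2139

1.2139


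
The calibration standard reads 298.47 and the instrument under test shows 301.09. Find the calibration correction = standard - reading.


Correction = standard - reading
= 298.47 - 301.09
= -2.6200

-2.6200


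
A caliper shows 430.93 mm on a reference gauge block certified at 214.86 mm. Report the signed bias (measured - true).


Systematic error = measured - true
= 430.93 - 214.86
= 216.0700

216.0700


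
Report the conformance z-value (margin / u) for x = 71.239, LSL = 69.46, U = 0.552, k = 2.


u = U / k = 0.552 / 2 = 0.276
margin = |LSL - x| = |69.46 - 71.239| = 1.779
z = margin / u = 1.779 / 0.276
z = 6.4457

6.4457


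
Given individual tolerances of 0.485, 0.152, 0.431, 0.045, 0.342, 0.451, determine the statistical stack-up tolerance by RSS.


RSS = sqrt(0.485^2 + 0.152^2 + 0.431^2 + 0.045^2 + 0.342^2 + 0.451^2)
= sqrt(0.76648)
= 0.8755

0.8755


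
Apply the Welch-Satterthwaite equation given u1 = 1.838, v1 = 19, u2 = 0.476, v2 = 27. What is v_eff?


uc = sqrt(u1^2 + u2^2) = sqrt(1.838^2 + 0.476^2) = 1.8986364
v_eff = uc^4 / (u1^4/v1 + u2^4/v2)
= 1.8986364^4 / (1.838^4/19 + 0.476^4/27)
= 12.994729 / 0.60256097
v_eff = 21.5658

21.5658


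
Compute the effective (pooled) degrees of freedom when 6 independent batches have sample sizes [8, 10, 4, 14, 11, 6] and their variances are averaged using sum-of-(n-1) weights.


nu = sum_i (n_i - 1)
nu = ((8 - 1) + (10 - 1) + (4 - 1) + (14 - 1) + (11 - 1) + (6 - 1))
nu = 7 + 9 + 3 + 13 + 10 + 5
nu = 47

47


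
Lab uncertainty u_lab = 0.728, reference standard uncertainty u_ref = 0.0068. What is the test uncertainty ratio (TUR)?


TUR = u_lab / u_ref
= 0.728 / 0.0068
= 107.0588

107.0588


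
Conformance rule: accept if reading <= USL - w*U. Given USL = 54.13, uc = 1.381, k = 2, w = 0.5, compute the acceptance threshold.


U = k * uc = 2 * 1.381 = 2.762
guard band g = w * U = 0.5 * 2.762 = 1.381
AL = USL - g = 54.13 - 1.381
AL = 52.7490

52.7490


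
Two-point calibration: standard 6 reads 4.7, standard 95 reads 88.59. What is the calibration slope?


slope = (y2 - y1) / (x2 - x1)
= (88.59 - 4.7) / (95 - 6)
= 83.8900 / 89
= 0.9426

0.9426


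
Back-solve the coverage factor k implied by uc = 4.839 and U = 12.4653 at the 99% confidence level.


k = U / uc
k = 12.4653 / 4.839
k = 2.576

2.576


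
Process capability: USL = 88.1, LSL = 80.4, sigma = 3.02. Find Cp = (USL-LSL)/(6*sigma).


Cp = (USL - LSL) / (6 * sigma)
= (88.1 - 80.4) / (6 * 3.02)
= 7.7000 / 18.1200
= 0.4249

0.4249


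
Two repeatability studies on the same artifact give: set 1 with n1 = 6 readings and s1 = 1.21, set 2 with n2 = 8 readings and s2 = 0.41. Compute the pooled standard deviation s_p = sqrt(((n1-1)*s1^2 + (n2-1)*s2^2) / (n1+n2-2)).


s_p = sqrt(((n1-1)*s1^2 + (n2-1)*s2^2) / (n1+n2-2))
numerator = (6-1)*1.21^2 + (8-1)*0.41^2 = 7.3205 + 1.1767 = 8.4972
denominator = 6 + 8 - 2 = 12
s_p^2 = 8.4972 / 12 = 0.7081
s_p = sqrt(0.7081) = 0.8415

0.8415


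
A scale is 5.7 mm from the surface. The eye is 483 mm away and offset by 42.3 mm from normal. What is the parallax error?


error = h * offset / d
= 5.7 * 42.3 / 483
= 0.4992

0.4992


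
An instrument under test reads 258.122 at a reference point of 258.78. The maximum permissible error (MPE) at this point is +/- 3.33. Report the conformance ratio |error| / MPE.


e = indication - reference = 258.122 - 258.78 = -0.6580
|e| = 0.6580
ratio = |e| / MPE = 0.6580 / 3.33
ratio = 0.1976

0.1976


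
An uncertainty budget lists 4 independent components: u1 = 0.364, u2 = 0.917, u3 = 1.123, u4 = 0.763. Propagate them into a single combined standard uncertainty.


uc = sqrt(0.364^2 + 0.917^2 + 1.123^2 + 0.763^2)
uc = sqrt(2.816683)
uc = 1.6783

1.6783


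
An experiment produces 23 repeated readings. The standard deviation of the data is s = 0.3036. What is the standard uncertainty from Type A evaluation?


u_A = s / sqrt(n)
u_A = 0.3036 / sqrt(23)
u_A = 0.3036 / 4.7958315
u_A = 0.0633

0.0633


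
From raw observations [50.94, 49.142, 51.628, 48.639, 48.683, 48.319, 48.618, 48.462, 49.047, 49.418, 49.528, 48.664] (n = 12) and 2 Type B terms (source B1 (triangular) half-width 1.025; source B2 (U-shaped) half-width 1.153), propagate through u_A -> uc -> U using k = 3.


mean = (50.94 + 49.142 + 51.628 + 48.639 + 48.683 + 48.319 + 48.618 + 48.462 + 49.047 + 49.418 + 49.528 + 48.664) / 12 = 49.25733333
s = sqrt(sum((x - mean)^2)/(n-1)) = 1.0266474
u_A = s / sqrt(n) = 1.0266474 / sqrt(12) = 0.29636758
u_B1 = 1.025 / sqrt(6) = 0.4184545
u_B2 = 1.153 / sqrt(2) = 0.81529412
uc = sqrt(0.29636758^2 + 0.4184545^2 + 0.81529412^2) = 0.96314195
U = k * uc = 3 * 0.96314195
U = 2.8894

2.8894


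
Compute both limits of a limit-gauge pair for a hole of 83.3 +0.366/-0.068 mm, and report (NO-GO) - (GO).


GO = nominal - lower_tol (smallest hole = maximum material condition)
GO = 83.3 - 0.068 = 83.232
NO-GO = nominal + upper_tol (largest hole = least material condition)
NO-GO = 83.3 + 0.366 = 83.666
spread = NO-GO - GO = 83.666 - 83.232 = 0.4340

0.4340


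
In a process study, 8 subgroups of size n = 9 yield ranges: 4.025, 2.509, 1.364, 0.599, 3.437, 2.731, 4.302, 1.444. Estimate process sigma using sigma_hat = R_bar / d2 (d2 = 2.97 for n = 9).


R_bar = (4.025 + 2.509 + 1.364 + 0.599 + 3.437 + 2.731 + 4.302 + 1.444) / 8
R_bar = 20.411 / 8 = 2.551375
sigma_hat = R_bar / d2 = 2.551375 / 2.97 = 0.8590

0.8590


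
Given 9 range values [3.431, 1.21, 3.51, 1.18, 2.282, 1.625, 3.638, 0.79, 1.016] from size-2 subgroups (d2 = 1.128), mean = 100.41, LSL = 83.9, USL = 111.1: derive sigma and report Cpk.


R_bar = (3.431 + 1.21 + 3.51 + 1.18 + 2.282 + 1.625 + 3.638 + 0.79 + 1.016) / 9 = 2.0757778
sigma = R_bar / d2 = 2.0757778 / 1.128 = 1.8402285
Cp = (USL - LSL)/(6*sigma) = (111.1 - 83.9)/(6*1.8402285) = 2.4635
Cpu = (111.1 - 100.41)/(3*1.8402285) = 1.9364
Cpl = (100.41 - 83.9)/(3*1.8402285) = 2.9906
Cpk = min(Cpu, Cpl) = 1.9364

1.9364


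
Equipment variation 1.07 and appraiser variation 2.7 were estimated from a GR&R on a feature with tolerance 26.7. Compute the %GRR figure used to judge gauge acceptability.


GRR = sqrt(EV^2 + AV^2) = sqrt(1.07^2 + 2.7^2) = 2.9042899
%GRR = GRR / tol * 100 = 2.9042899 / 26.7 * 100
%GRR = 10.8775

10.8775


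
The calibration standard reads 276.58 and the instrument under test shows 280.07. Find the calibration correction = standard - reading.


Correction = standard - reading
= 276.58 - 280.07
= -3.4900

-3.4900


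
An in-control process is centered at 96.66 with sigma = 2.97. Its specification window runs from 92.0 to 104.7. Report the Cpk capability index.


Cpu = (USL - mean) / (3*sigma) = (104.7 - 96.66) / (3*2.97) = 0.9024
Cpl = (mean - LSL) / (3*sigma) = (96.66 - 92.0) / (3*2.97) = 0.5230
Cpk = min(Cpu, Cpl) = 0.5230

0.5230


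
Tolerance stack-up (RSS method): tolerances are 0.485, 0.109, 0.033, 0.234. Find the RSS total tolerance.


RSS = sqrt(0.485^2 + 0.109^2 + 0.033^2 + 0.234^2)
= sqrt(0.302951)
= 0.5504

0.5504


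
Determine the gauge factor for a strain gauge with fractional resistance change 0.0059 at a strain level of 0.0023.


GF = (dR/R) / epsilon
= 0.0059 / 0.0023
= 2.5652

2.5652


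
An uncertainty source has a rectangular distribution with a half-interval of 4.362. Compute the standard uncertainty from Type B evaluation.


u_B = half_width / sqrt(3)
u_B = 4.362 / 1.7320508
u_B = 2.5184

2.5184


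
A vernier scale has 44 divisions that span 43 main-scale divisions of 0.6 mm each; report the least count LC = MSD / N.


LC = MSD / n_div
= 0.6 / 44
= 0.0136

0.0136


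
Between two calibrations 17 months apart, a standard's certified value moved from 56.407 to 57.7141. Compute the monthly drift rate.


rate = (v2 - v1) / months
= (57.7141 - 56.407) / 17
= 1.3071 / 17
= 0.0769

0.0769


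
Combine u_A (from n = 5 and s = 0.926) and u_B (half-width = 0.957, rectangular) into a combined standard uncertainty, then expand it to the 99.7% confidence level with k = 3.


u_A = s / sqrt(n) = 0.926 / sqrt(5) = 0.41411979
u_B = half_width / sqrt(3) = 0.957 / sqrt(3) = 0.55252421
uc = sqrt(u_A^2 + u_B^2) = sqrt(0.41411979^2 + 0.55252421^2) = 0.69049128
U = k * uc = 3 * 0.69049128
U = 2.0715

2.0715


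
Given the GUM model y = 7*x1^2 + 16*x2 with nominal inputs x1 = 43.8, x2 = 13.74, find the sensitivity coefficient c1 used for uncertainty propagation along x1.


y = 7*x1^2 + 16*x2
dy/dx1 = 2*7*x1
Evaluate at x1 = 43.8: c1 = 14 * 43.8
c1 = 613.2000

613.2000


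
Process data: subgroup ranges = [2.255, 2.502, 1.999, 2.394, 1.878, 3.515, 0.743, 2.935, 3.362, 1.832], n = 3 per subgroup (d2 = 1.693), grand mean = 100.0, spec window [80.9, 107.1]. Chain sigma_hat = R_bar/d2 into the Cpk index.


R_bar = (2.255 + 2.502 + 1.999 + 2.394 + 1.878 + 3.515 + 0.743 + 2.935 + 3.362 + 1.832) / 10 = 2.3415
sigma = R_bar / d2 = 2.3415 / 1.693 = 1.3830478
Cp = (USL - LSL)/(6*sigma) = (107.1 - 80.9)/(6*1.3830478) = 3.1573
Cpu = (107.1 - 100.0)/(3*1.3830478) = 1.7112
Cpl = (100.0 - 80.9)/(3*1.3830478) = 4.6034
Cpk = min(Cpu, Cpl) = 1.7112

1.7112


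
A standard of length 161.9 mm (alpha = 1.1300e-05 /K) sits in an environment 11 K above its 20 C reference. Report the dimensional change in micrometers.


dL = L * alpha * dT
= 161.9 * 1.1300e-05 * 11
= 0.0201242 mm
dL_um = 0.0201242 * 1000 = 20.1242 um

20.1242


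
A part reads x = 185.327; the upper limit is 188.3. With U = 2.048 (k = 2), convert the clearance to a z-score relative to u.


u = U / k = 2.048 / 2 = 1.024
margin = |USL - x| = |188.3 - 185.327| = 2.973
z = margin / u = 2.973 / 1.024
z = 2.9033

2.9033


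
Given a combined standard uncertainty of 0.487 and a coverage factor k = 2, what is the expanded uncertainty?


U = k * uc
U = 2 * 0.487
U = 0.9740

0.9740


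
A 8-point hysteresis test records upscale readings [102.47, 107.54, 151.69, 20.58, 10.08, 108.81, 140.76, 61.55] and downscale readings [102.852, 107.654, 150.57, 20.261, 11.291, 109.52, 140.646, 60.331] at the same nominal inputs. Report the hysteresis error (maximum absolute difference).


|102.47 - 102.852| = 0.3820
|107.54 - 107.654| = 0.1140
|151.69 - 150.57| = 1.1200
|20.58 - 20.261| = 0.3190
|10.08 - 11.291| = 1.2110
|108.81 - 109.52| = 0.7100
|140.76 - 140.646| = 0.1140
|61.55 - 60.331| = 1.2190
hysteresis = max(diffs) = 1.2190

1.2190


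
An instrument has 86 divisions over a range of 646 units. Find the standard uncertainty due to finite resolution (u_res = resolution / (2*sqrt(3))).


resolution = range / divisions
resolution = 646 / 86 = 7.5116279
u_res = resolution / (2*sqrt(3))
u_res = 7.5116279 / 3.4641016
u_res = 2.1684

2.1684


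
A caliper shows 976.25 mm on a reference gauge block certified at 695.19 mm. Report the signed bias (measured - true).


Systematic error = measured - true
= 976.25 - 695.19
= 281.0600

281.0600


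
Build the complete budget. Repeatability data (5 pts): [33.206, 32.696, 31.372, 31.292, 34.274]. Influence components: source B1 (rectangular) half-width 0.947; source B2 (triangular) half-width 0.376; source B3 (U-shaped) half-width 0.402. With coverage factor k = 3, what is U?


mean = (33.206 + 32.696 + 31.372 + 31.292 + 34.274) / 5 = 32.568
s = sqrt(sum((x - mean)^2)/(n-1)) = 1.2641653
u_A = s / sqrt(n) = 1.2641653 / sqrt(5) = 0.56535191
u_B1 = 0.947 / sqrt(3) = 0.5467507
u_B2 = 0.376 / sqrt(6) = 0.15350136
u_B3 = 0.402 / sqrt(2) = 0.28425693
uc = sqrt(0.56535191^2 + 0.5467507^2 + 0.15350136^2 + 0.28425693^2) = 0.85024925
U = k * uc = 3 * 0.85024925
U = 2.5507

2.5507


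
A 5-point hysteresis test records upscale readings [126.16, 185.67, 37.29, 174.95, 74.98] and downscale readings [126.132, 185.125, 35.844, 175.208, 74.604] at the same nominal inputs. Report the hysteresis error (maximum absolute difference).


|126.16 - 126.132| = 0.0280
|185.67 - 185.125| = 0.5450
|37.29 - 35.844| = 1.4460
|174.95 - 175.208| = 0.2580
|74.98 - 74.604| = 0.3760
hysteresis = max(diffs) = 1.4460

1.4460


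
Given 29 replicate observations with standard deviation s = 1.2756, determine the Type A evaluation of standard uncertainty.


u_A = s / sqrt(n)
u_A = 1.2756 / sqrt(29)
u_A = 1.2756 / 5.3851648
u_A = 0.2369

0.2369


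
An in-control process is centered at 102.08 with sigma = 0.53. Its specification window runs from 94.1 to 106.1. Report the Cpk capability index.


Cpu = (USL - mean) / (3*sigma) = (106.1 - 102.08) / (3*0.53) = 2.5283
Cpl = (mean - LSL) / (3*sigma) = (102.08 - 94.1) / (3*0.53) = 5.0189
Cpk = min(Cpu, Cpl) = 2.5283

2.5283


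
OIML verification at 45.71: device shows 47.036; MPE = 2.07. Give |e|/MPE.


e = indication - reference = 47.036 - 45.71 = 1.3260
|e| = 1.3260
ratio = |e| / MPE = 1.3260 / 2.07
ratio = 0.6406

0.6406


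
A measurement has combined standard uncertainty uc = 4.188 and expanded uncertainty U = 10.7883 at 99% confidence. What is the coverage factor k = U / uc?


k = U / uc
k = 10.7883 / 4.188
k = 2.576

2.576


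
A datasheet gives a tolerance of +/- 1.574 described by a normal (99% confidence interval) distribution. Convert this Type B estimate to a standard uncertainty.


u_B = half_width / 2.576
u_B = 1.574 / 2.576
u_B = 0.6110

0.6110


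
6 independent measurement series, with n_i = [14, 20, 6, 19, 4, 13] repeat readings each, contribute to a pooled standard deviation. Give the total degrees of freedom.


nu = sum_i (n_i - 1)
nu = ((14 - 1) + (20 - 1) + (6 - 1) + (19 - 1) + (4 - 1) + (13 - 1))
nu = 13 + 19 + 5 + 18 + 3 + 12
nu = 70

70


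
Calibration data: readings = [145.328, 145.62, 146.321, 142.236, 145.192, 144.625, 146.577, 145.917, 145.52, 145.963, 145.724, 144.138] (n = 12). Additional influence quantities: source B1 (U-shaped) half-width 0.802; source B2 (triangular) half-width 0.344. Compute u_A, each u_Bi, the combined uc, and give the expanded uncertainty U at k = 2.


mean = (145.328 + 145.62 + 146.321 + 142.236 + 145.192 + 144.625 + 146.577 + 145.917 + 145.52 + 145.963 + 145.724 + 144.138) / 12 = 145.2634167
s = sqrt(sum((x - mean)^2)/(n-1)) = 1.1683071
u_A = s / sqrt(n) = 1.1683071 / sqrt(12) = 0.33726121
u_B1 = 0.802 / sqrt(2) = 0.56709964
u_B2 = 0.344 / sqrt(6) = 0.14043741
uc = sqrt(0.33726121^2 + 0.56709964^2 + 0.14043741^2) = 0.67458861
U = k * uc = 2 * 0.67458861
U = 1.3492

1.3492


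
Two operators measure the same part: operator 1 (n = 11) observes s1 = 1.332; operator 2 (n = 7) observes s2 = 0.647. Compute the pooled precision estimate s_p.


s_p = sqrt(((n1-1)*s1^2 + (n2-1)*s2^2) / (n1+n2-2))
numerator = (11-1)*1.332^2 + (7-1)*0.647^2 = 17.74224 + 2.511654 = 20.253894
denominator = 11 + 7 - 2 = 16
s_p^2 = 20.253894 / 16 = 1.2658684
s_p = sqrt(1.2658684) = 1.1251

1.1251


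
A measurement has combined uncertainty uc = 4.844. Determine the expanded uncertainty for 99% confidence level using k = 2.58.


U = k * uc
U = 2.58 * 4.844
U = 12.4975

12.4975


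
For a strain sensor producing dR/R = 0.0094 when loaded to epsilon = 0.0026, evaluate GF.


GF = (dR/R) / epsilon
= 0.0094 / 0.0026
= 3.6154

3.6154


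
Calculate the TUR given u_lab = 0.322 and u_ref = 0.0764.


TUR = u_lab / u_ref
= 0.322 / 0.0764
= 4.2147

4.2147


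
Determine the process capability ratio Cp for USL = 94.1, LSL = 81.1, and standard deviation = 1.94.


Cp = (USL - LSL) / (6 * sigma)
= (94.1 - 81.1) / (6 * 1.94)
= 13.0000 / 11.6400
= 1.1168

1.1168


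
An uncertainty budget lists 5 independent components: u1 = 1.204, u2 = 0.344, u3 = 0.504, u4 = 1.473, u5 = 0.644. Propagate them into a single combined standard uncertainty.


uc = sqrt(1.204^2 + 0.344^2 + 0.504^2 + 1.473^2 + 0.644^2)
uc = sqrt(4.406433)
uc = 2.0992

2.0992


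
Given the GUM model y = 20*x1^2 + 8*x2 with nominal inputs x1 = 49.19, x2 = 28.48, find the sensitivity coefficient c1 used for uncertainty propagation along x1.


y = 20*x1^2 + 8*x2
dy/dx1 = 2*20*x1
Evaluate at x1 = 49.19: c1 = 40 * 49.19
c1 = 1967.6000

1967.6000


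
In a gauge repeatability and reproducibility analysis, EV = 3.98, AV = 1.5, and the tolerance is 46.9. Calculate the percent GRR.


GRR = sqrt(EV^2 + AV^2) = sqrt(3.98^2 + 1.5^2) = 4.2532811
%GRR = GRR / tol * 100 = 4.2532811 / 46.9 * 100
%GRR = 9.0688

9.0688


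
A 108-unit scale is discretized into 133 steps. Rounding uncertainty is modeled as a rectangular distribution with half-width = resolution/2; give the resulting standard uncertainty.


resolution = range / divisions
resolution = 108 / 133 = 0.81203008
u_res = resolution / (2*sqrt(3))
u_res = 0.81203008 / 3.4641016
u_res = 0.2344

0.2344


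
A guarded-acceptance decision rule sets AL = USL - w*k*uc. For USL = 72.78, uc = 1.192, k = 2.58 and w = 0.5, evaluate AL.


U = k * uc = 2.58 * 1.192 = 3.07536
guard band g = w * U = 0.5 * 3.07536 = 1.53768
AL = USL - g = 72.78 - 1.53768
AL = 71.2423

71.2423


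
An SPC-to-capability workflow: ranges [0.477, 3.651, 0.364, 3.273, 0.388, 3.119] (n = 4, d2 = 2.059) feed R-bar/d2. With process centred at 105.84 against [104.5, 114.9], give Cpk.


R_bar = (0.477 + 3.651 + 0.364 + 3.273 + 0.388 + 3.119) / 6 = 1.8786667
sigma = R_bar / d2 = 1.8786667 / 2.059 = 0.91241705
Cp = (USL - LSL)/(6*sigma) = (114.9 - 104.5)/(6*0.91241705) = 1.8997
Cpu = (114.9 - 105.84)/(3*0.91241705) = 3.3099
Cpl = (105.84 - 104.5)/(3*0.91241705) = 0.4895
Cpk = min(Cpu, Cpl) = 0.4895

0.4895


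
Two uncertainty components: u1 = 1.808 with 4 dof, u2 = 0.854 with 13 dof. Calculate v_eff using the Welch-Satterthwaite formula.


uc = sqrt(u1^2 + u2^2) = sqrt(1.808^2 + 0.854^2) = 1.9995449
v_eff = uc^4 / (u1^4/v1 + u2^4/v2)
= 1.9995449^4 / (1.808^4/4 + 0.854^4/13)
= 15.985442 / 2.7122835
v_eff = 5.8937

5.8937


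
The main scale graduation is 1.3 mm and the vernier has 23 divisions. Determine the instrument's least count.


LC = MSD / n_div
= 1.3 / 23
= 0.0565

0.0565


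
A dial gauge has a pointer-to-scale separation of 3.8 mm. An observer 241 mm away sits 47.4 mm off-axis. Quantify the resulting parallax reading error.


error = h * offset / d
= 3.8 * 47.4 / 241
= 0.7474

0.7474


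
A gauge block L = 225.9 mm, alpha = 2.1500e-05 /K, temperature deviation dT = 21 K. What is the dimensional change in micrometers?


dL = L * alpha * dT
= 225.9 * 2.1500e-05 * 21
= 0.1019939 mm
dL_um = 0.1019939 * 1000 = 101.9939 um

101.9939


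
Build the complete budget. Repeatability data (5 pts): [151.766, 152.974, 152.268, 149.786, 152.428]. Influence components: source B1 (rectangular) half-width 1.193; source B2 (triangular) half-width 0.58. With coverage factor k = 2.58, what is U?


mean = (151.766 + 152.974 + 152.268 + 149.786 + 152.428) / 5 = 151.8444
s = sqrt(sum((x - mean)^2)/(n-1)) = 1.2287371
u_A = s / sqrt(n) = 1.2287371 / sqrt(5) = 0.54950794
u_B1 = 1.193 / sqrt(3) = 0.68877887
u_B2 = 0.58 / sqrt(6) = 0.23678401
uc = sqrt(0.54950794^2 + 0.68877887^2 + 0.23678401^2) = 0.91238258
U = k * uc = 2.58 * 0.91238258
U = 2.3539

2.3539


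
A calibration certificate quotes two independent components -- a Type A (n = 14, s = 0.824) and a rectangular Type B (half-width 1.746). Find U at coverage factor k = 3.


u_A = s / sqrt(n) = 0.824 / sqrt(14) = 0.22022326
u_B = half_width / sqrt(3) = 1.746 / sqrt(3) = 1.0080536
uc = sqrt(u_A^2 + u_B^2) = sqrt(0.22022326^2 + 1.0080536^2) = 1.0318286
U = k * uc = 3 * 1.0318286
U = 3.0955

3.0955


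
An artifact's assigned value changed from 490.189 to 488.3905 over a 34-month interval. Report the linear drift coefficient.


rate = (v2 - v1) / months
= (488.3905 - 490.189) / 34
= -1.7985 / 34
= -0.0529

-0.0529


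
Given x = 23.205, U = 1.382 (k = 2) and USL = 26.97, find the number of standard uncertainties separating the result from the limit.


u = U / k = 1.382 / 2 = 0.691
margin = |USL - x| = |26.97 - 23.205| = 3.765
z = margin / u = 3.765 / 0.691
z = 5.4486

5.4486


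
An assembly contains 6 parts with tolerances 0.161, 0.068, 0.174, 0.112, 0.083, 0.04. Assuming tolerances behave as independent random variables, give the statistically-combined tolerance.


RSS = sqrt(0.161^2 + 0.068^2 + 0.174^2 + 0.112^2 + 0.083^2 + 0.04^2)
= sqrt(0.081854)
= 0.2861

0.2861


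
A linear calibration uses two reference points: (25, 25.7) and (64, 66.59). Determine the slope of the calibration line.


slope = (y2 - y1) / (x2 - x1)
= (66.59 - 25.7) / (64 - 25)
= 40.8900 / 39
= 1.0485

1.0485


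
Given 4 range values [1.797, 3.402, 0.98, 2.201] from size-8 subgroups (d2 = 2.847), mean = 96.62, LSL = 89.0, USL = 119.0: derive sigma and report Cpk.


R_bar = (1.797 + 3.402 + 0.98 + 2.201) / 4 = 2.095
sigma = R_bar / d2 = 2.095 / 2.847 = 0.73586231
Cp = (USL - LSL)/(6*sigma) = (119.0 - 89.0)/(6*0.73586231) = 6.7947
Cpu = (119.0 - 96.62)/(3*0.73586231) = 10.1378
Cpl = (96.62 - 89.0)/(3*0.73586231) = 3.4517
Cpk = min(Cpu, Cpl) = 3.4517

3.4517


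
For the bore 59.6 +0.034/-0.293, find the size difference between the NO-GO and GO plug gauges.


GO = nominal - lower_tol (smallest hole = maximum material condition)
GO = 59.6 - 0.293 = 59.307
NO-GO = nominal + upper_tol (largest hole = least material condition)
NO-GO = 59.6 + 0.034 = 59.634
spread = NO-GO - GO = 59.634 - 59.307 = 0.3270

0.3270


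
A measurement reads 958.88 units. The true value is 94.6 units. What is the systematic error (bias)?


Systematic error = measured - true
= 958.88 - 94.6
= 864.2800

864.2800


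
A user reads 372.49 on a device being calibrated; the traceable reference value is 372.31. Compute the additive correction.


Correction = standard - reading
= 372.31 - 372.49
= -0.1800

-0.1800


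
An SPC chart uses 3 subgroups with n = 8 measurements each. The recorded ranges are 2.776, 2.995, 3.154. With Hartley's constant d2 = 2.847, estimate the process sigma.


R_bar = (2.776 + 2.995 + 3.154) / 3
R_bar = 8.925 / 3 = 2.975
sigma_hat = R_bar / d2 = 2.975 / 2.847 = 1.0450

1.0450


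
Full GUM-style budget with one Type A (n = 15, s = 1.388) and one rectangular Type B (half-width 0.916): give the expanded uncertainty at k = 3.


u_A = s / sqrt(n) = 1.388 / sqrt(15) = 0.35838006
u_B = half_width / sqrt(3) = 0.916 / sqrt(3) = 0.52885285
uc = sqrt(u_A^2 + u_B^2) = sqrt(0.35838006^2 + 0.52885285^2) = 0.63884396
U = k * uc = 3 * 0.63884396
U = 1.9165

1.9165


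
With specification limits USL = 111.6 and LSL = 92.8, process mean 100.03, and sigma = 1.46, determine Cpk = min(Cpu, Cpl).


Cpu = (USL - mean) / (3*sigma) = (111.6 - 100.03) / (3*1.46) = 2.6416
Cpl = (mean - LSL) / (3*sigma) = (100.03 - 92.8) / (3*1.46) = 1.6507
Cpk = min(Cpu, Cpl) = 1.6507

1.6507


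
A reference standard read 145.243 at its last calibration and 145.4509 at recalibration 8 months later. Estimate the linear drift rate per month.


rate = (v2 - v1) / months
= (145.4509 - 145.243) / 8
= 0.2079 / 8
= 0.0260

0.0260


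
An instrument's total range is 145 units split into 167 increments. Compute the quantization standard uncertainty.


resolution = range / divisions
resolution = 145 / 167 = 0.86826347
u_res = resolution / (2*sqrt(3))
u_res = 0.86826347 / 3.4641016
u_res = 0.2506

0.2506


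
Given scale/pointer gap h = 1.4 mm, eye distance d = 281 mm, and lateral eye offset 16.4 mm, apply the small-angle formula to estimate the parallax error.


error = h * offset / d
= 1.4 * 16.4 / 281
= 0.0817

0.0817


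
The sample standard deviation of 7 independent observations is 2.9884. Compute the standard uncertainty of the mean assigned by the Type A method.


u_A = s / sqrt(n)
u_A = 2.9884 / sqrt(7)
u_A = 2.9884 / 2.6457513
u_A = 1.1295

1.1295


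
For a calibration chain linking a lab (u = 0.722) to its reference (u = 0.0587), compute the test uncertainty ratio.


TUR = u_lab / u_ref
= 0.722 / 0.0587
= 12.2998

12.2998


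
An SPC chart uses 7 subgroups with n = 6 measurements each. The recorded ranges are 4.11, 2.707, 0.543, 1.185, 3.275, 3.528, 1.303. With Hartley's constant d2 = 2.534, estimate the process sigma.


R_bar = (4.11 + 2.707 + 0.543 + 1.185 + 3.275 + 3.528 + 1.303) / 7
R_bar = 16.651 / 7 = 2.3787143
sigma_hat = R_bar / d2 = 2.3787143 / 2.534 = 0.9387

0.9387


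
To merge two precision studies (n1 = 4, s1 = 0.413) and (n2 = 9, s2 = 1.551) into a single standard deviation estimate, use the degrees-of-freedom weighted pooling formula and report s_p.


s_p = sqrt(((n1-1)*s1^2 + (n2-1)*s2^2) / (n1+n2-2))
numerator = (4-1)*0.413^2 + (9-1)*1.551^2 = 0.511707 + 19.244808 = 19.756515
denominator = 4 + 9 - 2 = 11
s_p^2 = 19.756515 / 11 = 1.7960468
s_p = sqrt(1.7960468) = 1.3402

1.3402


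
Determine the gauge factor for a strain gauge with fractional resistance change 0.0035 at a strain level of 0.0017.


GF = (dR/R) / epsilon
= 0.0035 / 0.0017
= 2.0588

2.0588


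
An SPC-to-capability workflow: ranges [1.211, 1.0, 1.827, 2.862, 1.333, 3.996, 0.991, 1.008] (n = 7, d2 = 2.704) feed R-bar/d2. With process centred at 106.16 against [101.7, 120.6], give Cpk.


R_bar = (1.211 + 1.0 + 1.827 + 2.862 + 1.333 + 3.996 + 0.991 + 1.008) / 8 = 1.7785
sigma = R_bar / d2 = 1.7785 / 2.704 = 0.65772929
Cp = (USL - LSL)/(6*sigma) = (120.6 - 101.7)/(6*0.65772929) = 4.7892
Cpu = (120.6 - 106.16)/(3*0.65772929) = 7.3181
Cpl = (106.16 - 101.7)/(3*0.65772929) = 2.2603
Cpk = min(Cpu, Cpl) = 2.2603

2.2603


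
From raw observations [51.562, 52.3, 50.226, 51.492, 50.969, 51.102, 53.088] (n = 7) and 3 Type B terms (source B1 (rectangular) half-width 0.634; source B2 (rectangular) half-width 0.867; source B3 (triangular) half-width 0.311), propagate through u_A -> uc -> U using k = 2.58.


mean = (51.562 + 52.3 + 50.226 + 51.492 + 50.969 + 51.102 + 53.088) / 7 = 51.53414286
s = sqrt(sum((x - mean)^2)/(n-1)) = 0.93282125
u_A = s / sqrt(n) = 0.93282125 / sqrt(7) = 0.35257329
u_B1 = 0.634 / sqrt(3) = 0.36604007
u_B2 = 0.867 / sqrt(3) = 0.50056268
u_B3 = 0.311 / sqrt(6) = 0.12696522
uc = sqrt(0.35257329^2 + 0.36604007^2 + 0.50056268^2 + 0.12696522^2) = 0.72455257
U = k * uc = 2.58 * 0.72455257
U = 1.8693

1.8693


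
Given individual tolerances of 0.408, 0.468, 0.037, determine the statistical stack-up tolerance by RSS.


RSS = sqrt(0.408^2 + 0.468^2 + 0.037^2)
= sqrt(0.386857)
= 0.6220

0.6220


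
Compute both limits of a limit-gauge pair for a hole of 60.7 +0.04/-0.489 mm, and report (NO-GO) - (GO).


GO = nominal - lower_tol (smallest hole = maximum material condition)
GO = 60.7 - 0.489 = 60.211
NO-GO = nominal + upper_tol (largest hole = least material condition)
NO-GO = 60.7 + 0.04 = 60.74
spread = NO-GO - GO = 60.74 - 60.211 = 0.5290

0.5290


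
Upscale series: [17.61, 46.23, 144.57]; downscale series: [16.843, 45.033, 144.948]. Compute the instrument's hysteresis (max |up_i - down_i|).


|17.61 - 16.843| = 0.7670
|46.23 - 45.033| = 1.1970
|144.57 - 144.948| = 0.3780
hysteresis = max(diffs) = 1.1970

1.1970


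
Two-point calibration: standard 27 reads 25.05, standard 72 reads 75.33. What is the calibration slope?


slope = (y2 - y1) / (x2 - x1)
= (75.33 - 25.05) / (72 - 27)
= 50.2800 / 45
= 1.1173

1.1173


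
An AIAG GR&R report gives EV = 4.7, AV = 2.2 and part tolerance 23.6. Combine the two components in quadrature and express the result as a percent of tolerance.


GRR = sqrt(EV^2 + AV^2) = sqrt(4.7^2 + 2.2^2) = 5.1894123
%GRR = GRR / tol * 100 = 5.1894123 / 23.6 * 100
%GRR = 21.9890

21.9890


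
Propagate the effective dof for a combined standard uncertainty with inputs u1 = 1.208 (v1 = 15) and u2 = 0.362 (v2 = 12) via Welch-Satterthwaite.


uc = sqrt(u1^2 + u2^2) = sqrt(1.208^2 + 0.362^2) = 1.2610741
v_eff = uc^4 / (u1^4/v1 + u2^4/v2)
= 1.2610741^4 / (1.208^4/15 + 0.362^4/12)
= 2.5290792 / 0.14339447
v_eff = 17.6372

17.6372


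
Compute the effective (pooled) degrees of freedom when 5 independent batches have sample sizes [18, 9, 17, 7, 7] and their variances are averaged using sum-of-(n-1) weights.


nu = sum_i (n_i - 1)
nu = ((18 - 1) + (9 - 1) + (17 - 1) + (7 - 1) + (7 - 1))
nu = 17 + 8 + 16 + 6 + 6
nu = 53

53


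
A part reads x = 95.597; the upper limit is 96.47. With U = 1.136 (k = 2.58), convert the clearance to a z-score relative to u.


u = U / k = 1.136 / 2.58 = 0.44031008
margin = |USL - x| = |96.47 - 95.597| = 0.873
z = margin / u = 0.873 / 0.44031008
z = 1.9827

1.9827


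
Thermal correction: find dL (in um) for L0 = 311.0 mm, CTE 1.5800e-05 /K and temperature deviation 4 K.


dL = L * alpha * dT
= 311.0 * 1.5800e-05 * 4
= 0.0196552 mm
dL_um = 0.0196552 * 1000 = 19.6552 um

19.6552


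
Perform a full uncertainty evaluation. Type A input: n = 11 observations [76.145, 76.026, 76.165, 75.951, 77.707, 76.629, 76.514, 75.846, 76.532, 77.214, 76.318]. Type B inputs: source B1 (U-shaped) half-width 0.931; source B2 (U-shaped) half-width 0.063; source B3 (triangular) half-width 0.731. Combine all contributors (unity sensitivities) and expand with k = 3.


mean = (76.145 + 76.026 + 76.165 + 75.951 + 77.707 + 76.629 + 76.514 + 75.846 + 76.532 + 77.214 + 76.318) / 11 = 76.45881818
s = sqrt(sum((x - mean)^2)/(n-1)) = 0.56489093
u_A = s / sqrt(n) = 0.56489093 / sqrt(11) = 0.17032102
u_B1 = 0.931 / sqrt(2) = 0.65831641
u_B2 = 0.063 / sqrt(2) = 0.044547727
u_B3 = 0.731 / sqrt(6) = 0.2984295
uc = sqrt(0.17032102^2 + 0.65831641^2 + 0.044547727^2 + 0.2984295^2) = 0.74393173
U = k * uc = 3 * 0.74393173
U = 2.2318

2.2318


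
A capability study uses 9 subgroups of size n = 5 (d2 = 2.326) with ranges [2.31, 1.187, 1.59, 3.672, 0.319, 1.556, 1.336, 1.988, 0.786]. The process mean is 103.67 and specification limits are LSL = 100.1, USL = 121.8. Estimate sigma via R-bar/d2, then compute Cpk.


R_bar = (2.31 + 1.187 + 1.59 + 3.672 + 0.319 + 1.556 + 1.336 + 1.988 + 0.786) / 9 = 1.6382222
sigma = R_bar / d2 = 1.6382222 / 2.326 = 0.70430877
Cp = (USL - LSL)/(6*sigma) = (121.8 - 100.1)/(6*0.70430877) = 5.1351
Cpu = (121.8 - 103.67)/(3*0.70430877) = 8.5805
Cpl = (103.67 - 100.1)/(3*0.70430877) = 1.6896
Cpk = min(Cpu, Cpl) = 1.6896

1.6896


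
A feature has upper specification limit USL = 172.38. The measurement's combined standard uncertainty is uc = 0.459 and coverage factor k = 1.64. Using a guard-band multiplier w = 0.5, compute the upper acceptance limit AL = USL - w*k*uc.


U = k * uc = 1.64 * 0.459 = 0.75276
guard band g = w * U = 0.5 * 0.75276 = 0.37638
AL = USL - g = 172.38 - 0.37638
AL = 172.0036

172.0036


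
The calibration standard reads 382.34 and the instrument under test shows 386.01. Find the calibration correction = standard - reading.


Correction = standard - reading
= 382.34 - 386.01
= -3.6700

-3.6700


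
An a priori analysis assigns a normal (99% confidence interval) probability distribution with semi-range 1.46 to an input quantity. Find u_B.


u_B = half_width / 2.576
u_B = 1.46 / 2.576
u_B = 0.5668

0.5668


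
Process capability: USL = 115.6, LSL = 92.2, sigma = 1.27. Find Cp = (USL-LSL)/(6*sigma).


Cp = (USL - LSL) / (6 * sigma)
= (115.6 - 92.2) / (6 * 1.27)
= 23.4000 / 7.6200
= 3.0709

3.0709


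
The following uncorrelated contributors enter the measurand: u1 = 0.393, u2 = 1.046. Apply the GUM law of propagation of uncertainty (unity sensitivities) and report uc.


uc = sqrt(0.393^2 + 1.046^2)
uc = sqrt(1.248565)
uc = 1.1174

1.1174


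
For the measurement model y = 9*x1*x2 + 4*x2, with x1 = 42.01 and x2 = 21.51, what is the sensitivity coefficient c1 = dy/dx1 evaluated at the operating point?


y = 9*x1*x2 + 4*x2
dy/dx1 = 9*x2
Evaluate at x2 = 21.51: c1 = 9 * 21.51
c1 = 193.5900

193.5900


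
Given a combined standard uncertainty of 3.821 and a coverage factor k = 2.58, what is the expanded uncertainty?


U = k * uc
U = 2.58 * 3.821
U = 9.8582

9.8582


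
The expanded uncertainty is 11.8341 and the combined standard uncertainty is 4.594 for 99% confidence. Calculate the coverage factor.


k = U / uc
k = 11.8341 / 4.594
k = 2.576

2.576


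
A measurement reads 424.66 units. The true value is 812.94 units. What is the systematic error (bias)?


Systematic error = measured - true
= 424.66 - 812.94
= -388.2800

-388.2800


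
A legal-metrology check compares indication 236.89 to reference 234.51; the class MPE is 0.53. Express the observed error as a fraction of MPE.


e = indication - reference = 236.89 - 234.51 = 2.3800
|e| = 2.3800
ratio = |e| / MPE = 2.3800 / 0.53
ratio = 4.4906

4.4906


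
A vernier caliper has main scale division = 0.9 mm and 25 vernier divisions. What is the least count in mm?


LC = MSD / n_div
= 0.9 / 25
= 0.0360

0.0360


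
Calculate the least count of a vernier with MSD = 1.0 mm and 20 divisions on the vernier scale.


LC = MSD / n_div
= 1.0 / 20
= 0.0500

0.0500


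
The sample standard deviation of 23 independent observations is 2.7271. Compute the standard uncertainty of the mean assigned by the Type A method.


u_A = s / sqrt(n)
u_A = 2.7271 / sqrt(23)
u_A = 2.7271 / 4.7958315
u_A = 0.5686

0.5686


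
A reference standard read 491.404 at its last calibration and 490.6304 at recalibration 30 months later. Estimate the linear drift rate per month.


rate = (v2 - v1) / months
= (490.6304 - 491.404) / 30
= -0.7736 / 30
= -0.0258

-0.0258


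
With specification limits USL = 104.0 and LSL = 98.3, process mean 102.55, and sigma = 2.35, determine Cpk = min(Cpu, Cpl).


Cpu = (USL - mean) / (3*sigma) = (104.0 - 102.55) / (3*2.35) = 0.2057
Cpl = (mean - LSL) / (3*sigma) = (102.55 - 98.3) / (3*2.35) = 0.6028
Cpk = min(Cpu, Cpl) = 0.2057

0.2057


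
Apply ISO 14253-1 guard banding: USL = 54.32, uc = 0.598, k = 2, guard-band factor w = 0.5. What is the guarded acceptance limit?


U = k * uc = 2 * 0.598 = 1.196
guard band g = w * U = 0.5 * 1.196 = 0.598
AL = USL - g = 54.32 - 0.598
AL = 53.7220

53.7220


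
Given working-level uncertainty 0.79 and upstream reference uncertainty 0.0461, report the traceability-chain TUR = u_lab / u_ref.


TUR = u_lab / u_ref
= 0.79 / 0.0461
= 17.1367

17.1367


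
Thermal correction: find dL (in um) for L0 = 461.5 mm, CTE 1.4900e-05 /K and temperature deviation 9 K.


dL = L * alpha * dT
= 461.5 * 1.4900e-05 * 9
= 0.0618872 mm
dL_um = 0.0618872 * 1000 = 61.8872 um

61.8872


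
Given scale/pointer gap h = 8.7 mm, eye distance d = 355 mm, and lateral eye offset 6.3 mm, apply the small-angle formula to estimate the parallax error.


error = h * offset / d
= 8.7 * 6.3 / 355
= 0.1544

0.1544


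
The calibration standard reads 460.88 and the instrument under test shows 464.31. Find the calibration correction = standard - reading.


Correction = standard - reading
= 460.88 - 464.31
= -3.4300

-3.4300


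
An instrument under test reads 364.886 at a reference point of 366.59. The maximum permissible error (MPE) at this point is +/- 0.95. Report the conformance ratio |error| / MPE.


e = indication - reference = 364.886 - 366.59 = -1.7040
|e| = 1.7040
ratio = |e| / MPE = 1.7040 / 0.95
ratio = 1.7937

1.7937


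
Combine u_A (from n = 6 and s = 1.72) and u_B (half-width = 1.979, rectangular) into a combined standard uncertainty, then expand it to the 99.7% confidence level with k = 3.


u_A = s / sqrt(n) = 1.72 / sqrt(6) = 0.70218706
u_B = half_width / sqrt(3) = 1.979 / sqrt(3) = 1.1425762
uc = sqrt(u_A^2 + u_B^2) = sqrt(0.70218706^2 + 1.1425762^2) = 1.3410992
U = k * uc = 3 * 1.3410992
U = 4.0233

4.0233


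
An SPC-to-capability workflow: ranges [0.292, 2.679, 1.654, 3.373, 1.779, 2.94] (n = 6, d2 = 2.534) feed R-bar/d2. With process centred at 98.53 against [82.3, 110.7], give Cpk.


R_bar = (0.292 + 2.679 + 1.654 + 3.373 + 1.779 + 2.94) / 6 = 2.1195
sigma = R_bar / d2 = 2.1195 / 2.534 = 0.83642463
Cp = (USL - LSL)/(6*sigma) = (110.7 - 82.3)/(6*0.83642463) = 5.6590
Cpu = (110.7 - 98.53)/(3*0.83642463) = 4.8500
Cpl = (98.53 - 82.3)/(3*0.83642463) = 6.4680
Cpk = min(Cpu, Cpl) = 4.8500

4.8500


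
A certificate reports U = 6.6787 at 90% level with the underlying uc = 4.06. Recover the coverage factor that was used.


k = U / uc
k = 6.6787 / 4.06
k = 1.645

1.645


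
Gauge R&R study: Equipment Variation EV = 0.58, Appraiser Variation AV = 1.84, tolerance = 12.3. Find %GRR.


GRR = sqrt(EV^2 + AV^2) = sqrt(0.58^2 + 1.84^2) = 1.9292486
%GRR = GRR / tol * 100 = 1.9292486 / 12.3 * 100
%GRR = 15.6849

15.6849


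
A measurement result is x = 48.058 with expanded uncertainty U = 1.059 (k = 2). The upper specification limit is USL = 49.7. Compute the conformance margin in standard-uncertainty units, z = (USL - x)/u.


u = U / k = 1.059 / 2 = 0.5295
margin = |USL - x| = |49.7 - 48.058| = 1.642
z = margin / u = 1.642 / 0.5295
z = 3.1010

3.1010


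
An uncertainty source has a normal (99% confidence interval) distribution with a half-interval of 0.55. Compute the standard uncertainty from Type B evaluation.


u_B = half_width / 2.576
u_B = 0.55 / 2.576
u_B = 0.2135

0.2135


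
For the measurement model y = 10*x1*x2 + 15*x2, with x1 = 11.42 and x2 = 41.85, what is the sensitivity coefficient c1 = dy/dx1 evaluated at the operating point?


y = 10*x1*x2 + 15*x2
dy/dx1 = 10*x2
Evaluate at x2 = 41.85: c1 = 10 * 41.85
c1 = 418.5000

418.5000


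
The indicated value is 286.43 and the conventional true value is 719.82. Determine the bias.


Systematic error = measured - true
= 286.43 - 719.82
= -433.3900

-433.3900


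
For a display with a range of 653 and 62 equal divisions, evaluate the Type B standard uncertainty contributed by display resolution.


resolution = range / divisions
resolution = 653 / 62 = 10.532258
u_res = resolution / (2*sqrt(3))
u_res = 10.532258 / 3.4641016
u_res = 3.0404

3.0404


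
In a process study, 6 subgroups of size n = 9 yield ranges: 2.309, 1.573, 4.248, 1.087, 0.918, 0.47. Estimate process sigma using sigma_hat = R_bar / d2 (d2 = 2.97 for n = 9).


R_bar = (2.309 + 1.573 + 4.248 + 1.087 + 0.918 + 0.47) / 6
R_bar = 10.605 / 6 = 1.7675
sigma_hat = R_bar / d2 = 1.7675 / 2.97 = 0.5951

0.5951


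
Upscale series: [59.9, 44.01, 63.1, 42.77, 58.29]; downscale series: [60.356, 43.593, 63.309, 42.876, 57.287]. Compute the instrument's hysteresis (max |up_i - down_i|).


|59.9 - 60.356| = 0.4560
|44.01 - 43.593| = 0.4170
|63.1 - 63.309| = 0.2090
|42.77 - 42.876| = 0.1060
|58.29 - 57.287| = 1.0030
hysteresis = max(diffs) = 1.0030

1.0030


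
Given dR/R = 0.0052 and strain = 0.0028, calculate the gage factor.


GF = (dR/R) / epsilon
= 0.0052 / 0.0028
= 1.8571

1.8571


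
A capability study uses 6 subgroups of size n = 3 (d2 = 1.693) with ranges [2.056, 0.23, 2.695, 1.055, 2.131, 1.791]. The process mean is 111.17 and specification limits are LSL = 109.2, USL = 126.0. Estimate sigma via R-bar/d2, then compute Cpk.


R_bar = (2.056 + 0.23 + 2.695 + 1.055 + 2.131 + 1.791) / 6 = 1.6596667
sigma = R_bar / d2 = 1.6596667 / 1.693 = 0.9803111
Cp = (USL - LSL)/(6*sigma) = (126.0 - 109.2)/(6*0.9803111) = 2.8562
Cpu = (126.0 - 111.17)/(3*0.9803111) = 5.0426
Cpl = (111.17 - 109.2)/(3*0.9803111) = 0.6699
Cpk = min(Cpu, Cpl) = 0.6699

0.6699
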